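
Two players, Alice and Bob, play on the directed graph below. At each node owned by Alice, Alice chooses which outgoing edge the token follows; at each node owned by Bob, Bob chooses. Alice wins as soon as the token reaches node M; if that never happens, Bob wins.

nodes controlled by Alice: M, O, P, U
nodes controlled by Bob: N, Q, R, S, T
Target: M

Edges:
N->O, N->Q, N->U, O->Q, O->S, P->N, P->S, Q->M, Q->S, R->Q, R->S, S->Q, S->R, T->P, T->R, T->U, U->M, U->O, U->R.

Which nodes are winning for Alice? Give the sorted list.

A0 = {M}
A1: add {U} — U (Alice) has U→M.
A2 = A1; e.g. N (Bob) can still go to O. Fixed point.
Alice's winning region = {M, U}.

M, U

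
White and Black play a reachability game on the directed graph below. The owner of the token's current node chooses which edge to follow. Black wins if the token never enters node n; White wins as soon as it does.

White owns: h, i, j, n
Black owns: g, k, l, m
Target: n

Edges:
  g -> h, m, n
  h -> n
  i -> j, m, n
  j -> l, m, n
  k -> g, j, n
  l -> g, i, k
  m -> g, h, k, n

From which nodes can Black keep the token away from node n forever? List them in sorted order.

g, k, l, m

A0 = {n}
A1: add {h, i, j} — h (White) has h→n; i (White) has i→n; j (White) has j→n.
A2 = A1; e.g. g (Black) can still go to m. Fixed point.
White's attractor = {h, i, j, n}; Black avoids the target exactly from the complement.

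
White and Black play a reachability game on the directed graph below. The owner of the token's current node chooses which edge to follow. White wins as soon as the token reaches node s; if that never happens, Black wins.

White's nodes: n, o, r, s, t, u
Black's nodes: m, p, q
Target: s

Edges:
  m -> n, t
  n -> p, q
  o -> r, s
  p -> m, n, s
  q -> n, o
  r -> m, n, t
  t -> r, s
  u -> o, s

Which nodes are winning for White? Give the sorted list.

A0 = {s}
A1: add {o, t, u} — o (White) has o→s; t (White) has t→s; u (White) has u→s.
A2: add {r} — r (White) has r→t.
A3 = A2; e.g. m (Black) can still go to n. Fixed point.
White's winning region = {o, r, s, t, u}.

o, r, s, t, u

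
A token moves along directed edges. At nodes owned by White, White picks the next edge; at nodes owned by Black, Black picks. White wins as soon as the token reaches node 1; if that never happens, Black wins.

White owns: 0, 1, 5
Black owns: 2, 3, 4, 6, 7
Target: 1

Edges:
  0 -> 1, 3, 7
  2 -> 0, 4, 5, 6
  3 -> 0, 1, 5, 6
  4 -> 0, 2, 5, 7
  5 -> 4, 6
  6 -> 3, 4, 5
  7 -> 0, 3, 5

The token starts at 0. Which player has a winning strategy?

White

A0 = {1}
A1: add {0} — 0 (White) has 0→1.
A2 = A1; e.g. 2 (Black) can still go to 4. Fixed point.
0 ∈ A1, so White can force the target.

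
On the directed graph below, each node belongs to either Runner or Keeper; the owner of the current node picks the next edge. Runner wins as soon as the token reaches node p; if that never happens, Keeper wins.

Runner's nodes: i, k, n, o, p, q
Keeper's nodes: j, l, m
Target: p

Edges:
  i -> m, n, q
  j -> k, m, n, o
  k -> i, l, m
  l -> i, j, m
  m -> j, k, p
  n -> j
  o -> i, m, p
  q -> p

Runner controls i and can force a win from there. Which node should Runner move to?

A0 = {p}
A1: add {o, q} — o (Runner) has o→p; q (Runner) has q→p.
A2: add {i} — i (Runner) has i→q.
A3: add {k} — k (Runner) has k→i.
A4 = A3; e.g. j (Keeper) can still go to m. Fixed point.
From i, successor q is in the attractor (rank 1); the other successors m, n are not.

q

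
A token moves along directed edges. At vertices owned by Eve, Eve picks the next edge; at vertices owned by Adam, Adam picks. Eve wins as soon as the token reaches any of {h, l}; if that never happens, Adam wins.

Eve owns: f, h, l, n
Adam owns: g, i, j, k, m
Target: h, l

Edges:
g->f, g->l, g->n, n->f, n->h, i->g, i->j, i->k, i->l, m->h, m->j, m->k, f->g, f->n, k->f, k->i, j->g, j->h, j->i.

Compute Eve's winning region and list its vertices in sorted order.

f, g, h, l, n

A0 = {h, l}
A1: add {n} — n (Eve) has n→h.
A2: add {f} — f (Eve) has f→n.
A3: add {g} — g (Adam): all of {f, l, n} already in.
A4 = A3; e.g. i (Adam) can still go to j. Fixed point.
Eve's winning region = {f, g, h, l, n}.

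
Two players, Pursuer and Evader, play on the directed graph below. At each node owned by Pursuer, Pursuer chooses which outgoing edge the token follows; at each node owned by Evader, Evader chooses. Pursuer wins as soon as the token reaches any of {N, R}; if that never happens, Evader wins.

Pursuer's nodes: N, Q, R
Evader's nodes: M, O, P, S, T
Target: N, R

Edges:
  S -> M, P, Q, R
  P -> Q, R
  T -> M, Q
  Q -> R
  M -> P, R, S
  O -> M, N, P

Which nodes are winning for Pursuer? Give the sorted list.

N, P, Q, R

A0 = {N, R}
A1: add {Q} — Q (Pursuer) has Q→R.
A2: add {P} — P (Evader): all of {Q, R} already in.
A3 = A2; e.g. M (Evader) can still go to S. Fixed point.
Pursuer's winning region = {N, P, Q, R}.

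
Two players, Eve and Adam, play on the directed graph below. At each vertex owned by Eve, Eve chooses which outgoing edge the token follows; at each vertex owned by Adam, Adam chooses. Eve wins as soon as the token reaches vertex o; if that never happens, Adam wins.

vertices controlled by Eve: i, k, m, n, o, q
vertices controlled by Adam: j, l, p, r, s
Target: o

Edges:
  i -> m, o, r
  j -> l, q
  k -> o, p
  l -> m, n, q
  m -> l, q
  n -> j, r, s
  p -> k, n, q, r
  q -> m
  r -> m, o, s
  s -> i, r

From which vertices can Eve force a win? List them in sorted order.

A0 = {o}
A1: add {i, k} — i (Eve) has i→o; k (Eve) has k→o.
A2 = A1; e.g. j (Adam) can still go to l. Fixed point.
Eve's winning region = {i, k, o}.

i, k, o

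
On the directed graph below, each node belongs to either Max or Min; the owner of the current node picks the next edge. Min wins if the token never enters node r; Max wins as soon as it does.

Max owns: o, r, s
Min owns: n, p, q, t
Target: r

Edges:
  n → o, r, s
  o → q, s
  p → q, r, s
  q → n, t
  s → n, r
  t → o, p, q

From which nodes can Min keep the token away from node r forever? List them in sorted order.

p, q, t

A0 = {r}
A1: add {s} — s (Max) has s→r.
A2: add {o} — o (Max) has o→s.
A3: add {n} — n (Min): all of {o, r, s} already in.
A4 = A3; e.g. p (Min) can still go to q. Fixed point.
Max's attractor = {n, o, r, s}; Min avoids the target exactly from the complement.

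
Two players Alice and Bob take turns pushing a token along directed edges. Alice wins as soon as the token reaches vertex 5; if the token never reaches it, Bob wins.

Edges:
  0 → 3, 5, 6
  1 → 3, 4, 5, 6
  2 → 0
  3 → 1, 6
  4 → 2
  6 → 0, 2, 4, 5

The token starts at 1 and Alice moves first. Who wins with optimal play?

Track states (vertex, player-to-move).
A0 = {(5,Alice), (5,Bob)}
A1: add {(0,Alice), (1,Alice), (6,Alice)}.
(1,Alice) ∈ A1 ⇒ Alice forces the target.

Alice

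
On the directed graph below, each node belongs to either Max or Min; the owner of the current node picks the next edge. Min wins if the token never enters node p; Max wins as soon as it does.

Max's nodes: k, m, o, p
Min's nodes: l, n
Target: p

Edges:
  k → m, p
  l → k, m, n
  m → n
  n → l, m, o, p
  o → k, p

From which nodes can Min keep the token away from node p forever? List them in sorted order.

l, m, n

A0 = {p}
A1: add {k, o} — k (Max) has k→p; o (Max) has o→p.
A2 = A1; e.g. l (Min) can still go to m. Fixed point.
Max's attractor = {k, o, p}; Min avoids the target exactly from the complement.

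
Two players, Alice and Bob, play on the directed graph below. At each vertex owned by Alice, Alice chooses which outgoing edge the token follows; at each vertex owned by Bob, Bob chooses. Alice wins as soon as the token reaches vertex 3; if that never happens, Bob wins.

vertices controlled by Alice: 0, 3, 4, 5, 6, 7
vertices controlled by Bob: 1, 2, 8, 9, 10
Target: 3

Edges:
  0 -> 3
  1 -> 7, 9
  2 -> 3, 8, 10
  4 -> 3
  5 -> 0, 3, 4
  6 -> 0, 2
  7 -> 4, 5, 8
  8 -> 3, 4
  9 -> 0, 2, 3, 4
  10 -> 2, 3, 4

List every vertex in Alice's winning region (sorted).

A0 = {3}
A1: add {0, 4, 5} — 0 (Alice) has 0→3; 4 (Alice) has 4→3; 5 (Alice) has 5→3.
A2: add {6, 7, 8} — 6 (Alice) has 6→0; 7 (Alice) has 7→4; 8 (Bob): all of {3, 4} already in.
A3 = A2; e.g. 1 (Bob) can still go to 9. Fixed point.
Alice's winning region = {0, 3, 4, 5, 6, 7, 8}.

0, 3, 4, 5, 6, 7, 8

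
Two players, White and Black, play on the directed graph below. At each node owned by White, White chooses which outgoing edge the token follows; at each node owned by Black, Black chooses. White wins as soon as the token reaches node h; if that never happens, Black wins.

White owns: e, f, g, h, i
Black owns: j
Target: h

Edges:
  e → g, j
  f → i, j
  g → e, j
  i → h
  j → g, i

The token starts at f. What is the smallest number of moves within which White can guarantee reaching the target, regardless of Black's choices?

A0 = {h}
A1: add {i} — i (White) has i→h.
A2: add {f} — f (White) has f→i.
A3 = A2; e.g. e (White) has no edge into A2. Fixed point.
f enters the attractor at level 2, so White can force the target in 2 moves from there.

2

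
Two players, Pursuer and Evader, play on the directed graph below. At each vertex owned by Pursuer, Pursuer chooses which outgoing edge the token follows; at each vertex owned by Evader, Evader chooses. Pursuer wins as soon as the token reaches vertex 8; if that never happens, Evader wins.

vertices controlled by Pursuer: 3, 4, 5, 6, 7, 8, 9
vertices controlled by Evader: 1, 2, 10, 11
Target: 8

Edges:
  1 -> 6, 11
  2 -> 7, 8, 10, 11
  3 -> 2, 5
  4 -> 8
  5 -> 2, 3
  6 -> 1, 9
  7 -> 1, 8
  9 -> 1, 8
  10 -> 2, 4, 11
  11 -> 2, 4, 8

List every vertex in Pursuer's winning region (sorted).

A0 = {8}
A1: add {4, 7, 9} — 4 (Pursuer) has 4→8; 7 (Pursuer) has 7→8; 9 (Pursuer) has 9→8.
A2: add {6} — 6 (Pursuer) has 6→9.
A3 = A2; e.g. 1 (Evader) can still go to 11. Fixed point.
Pursuer's winning region = {4, 6, 7, 8, 9}.

4, 6, 7, 8, 9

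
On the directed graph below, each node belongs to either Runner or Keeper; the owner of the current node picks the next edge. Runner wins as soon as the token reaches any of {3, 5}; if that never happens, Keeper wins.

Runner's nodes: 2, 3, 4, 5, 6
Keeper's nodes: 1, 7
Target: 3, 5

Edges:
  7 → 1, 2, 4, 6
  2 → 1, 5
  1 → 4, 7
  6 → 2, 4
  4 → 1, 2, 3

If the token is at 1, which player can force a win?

A0 = {3, 5}
A1: add {2, 4} — 2 (Runner) has 2→5; 4 (Runner) has 4→3.
A2: add {6} — 6 (Runner) has 6→2.
A3 = A2; e.g. 1 (Keeper) can still go to 7. Fixed point.
1 never enters the attractor, so Keeper can avoid the target forever.

Keeper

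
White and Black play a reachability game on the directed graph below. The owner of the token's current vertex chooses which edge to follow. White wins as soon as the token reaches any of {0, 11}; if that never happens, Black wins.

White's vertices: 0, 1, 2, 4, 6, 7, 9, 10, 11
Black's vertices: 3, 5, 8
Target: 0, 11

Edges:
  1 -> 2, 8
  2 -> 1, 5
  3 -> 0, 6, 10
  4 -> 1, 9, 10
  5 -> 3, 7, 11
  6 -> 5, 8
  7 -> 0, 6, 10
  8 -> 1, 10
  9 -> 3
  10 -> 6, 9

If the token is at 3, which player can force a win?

A0 = {0, 11}
A1: add {7} — 7 (White) has 7→0.
A2 = A1; e.g. 1 (White) has no edge into A1. Fixed point.
3 never enters the attractor, so Black can avoid the target forever.

Black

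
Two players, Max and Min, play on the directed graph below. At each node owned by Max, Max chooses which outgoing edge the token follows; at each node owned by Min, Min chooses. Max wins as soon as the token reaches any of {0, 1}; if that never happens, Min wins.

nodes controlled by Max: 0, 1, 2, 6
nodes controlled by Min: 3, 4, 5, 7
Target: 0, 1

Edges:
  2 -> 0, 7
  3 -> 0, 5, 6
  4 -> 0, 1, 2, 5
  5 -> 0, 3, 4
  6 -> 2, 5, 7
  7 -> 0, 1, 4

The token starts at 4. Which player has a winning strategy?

A0 = {0, 1}
A1: add {2} — 2 (Max) has 2→0.
A2: add {6} — 6 (Max) has 6→2.
A3 = A2; e.g. 3 (Min) can still go to 5. Fixed point.
4 never enters the attractor, so Min can avoid the target forever.

Min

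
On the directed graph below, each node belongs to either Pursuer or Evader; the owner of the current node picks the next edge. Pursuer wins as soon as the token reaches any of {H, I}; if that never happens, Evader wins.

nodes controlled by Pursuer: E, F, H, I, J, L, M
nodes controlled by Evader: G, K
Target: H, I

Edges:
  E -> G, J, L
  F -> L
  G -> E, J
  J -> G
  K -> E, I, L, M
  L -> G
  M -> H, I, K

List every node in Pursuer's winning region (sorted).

H, I, M

A0 = {H, I}
A1: add {M} — M (Pursuer) has M→H.
A2 = A1; e.g. E (Pursuer) has no edge into A1. Fixed point.
Pursuer's winning region = {H, I, M}.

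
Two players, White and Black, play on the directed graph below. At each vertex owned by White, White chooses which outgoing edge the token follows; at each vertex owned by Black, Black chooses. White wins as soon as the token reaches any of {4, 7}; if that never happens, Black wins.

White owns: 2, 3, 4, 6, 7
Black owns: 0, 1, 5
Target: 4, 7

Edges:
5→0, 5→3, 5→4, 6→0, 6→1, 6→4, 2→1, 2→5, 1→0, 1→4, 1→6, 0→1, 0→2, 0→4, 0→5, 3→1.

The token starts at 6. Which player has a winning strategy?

A0 = {4, 7}
A1: add {6} — 6 (White) has 6→4.
A2 = A1; e.g. 0 (Black) can still go to 1. Fixed point.
6 ∈ A1, so White can force the target.

White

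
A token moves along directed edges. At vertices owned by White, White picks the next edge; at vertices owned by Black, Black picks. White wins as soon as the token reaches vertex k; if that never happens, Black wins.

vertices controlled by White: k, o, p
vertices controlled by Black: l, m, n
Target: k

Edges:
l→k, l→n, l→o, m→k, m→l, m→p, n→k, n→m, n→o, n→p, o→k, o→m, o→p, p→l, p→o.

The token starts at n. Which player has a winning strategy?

Black

A0 = {k}
A1: add {o} — o (White) has o→k.
A2: add {p} — p (White) has p→o.
A3 = A2; e.g. l (Black) can still go to n. Fixed point.
n never enters the attractor, so Black can avoid the target forever.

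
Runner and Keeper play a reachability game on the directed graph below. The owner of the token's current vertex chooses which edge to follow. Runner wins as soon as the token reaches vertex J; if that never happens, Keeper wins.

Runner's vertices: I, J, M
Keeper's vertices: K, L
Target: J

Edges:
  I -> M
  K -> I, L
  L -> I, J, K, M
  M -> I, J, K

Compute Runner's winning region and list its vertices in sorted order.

A0 = {J}
A1: add {M} — M (Runner) has M→J.
A2: add {I} — I (Runner) has I→M.
A3 = A2; e.g. K (Keeper) can still go to L. Fixed point.
Runner's winning region = {I, J, M}.

I, J, M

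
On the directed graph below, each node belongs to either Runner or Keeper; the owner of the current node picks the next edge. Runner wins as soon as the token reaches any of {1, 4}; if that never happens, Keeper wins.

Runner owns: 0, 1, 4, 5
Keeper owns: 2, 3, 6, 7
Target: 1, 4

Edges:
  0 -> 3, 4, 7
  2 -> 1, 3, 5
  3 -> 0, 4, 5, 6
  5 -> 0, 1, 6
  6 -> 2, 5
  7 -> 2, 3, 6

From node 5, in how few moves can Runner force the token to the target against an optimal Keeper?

A0 = {1, 4}
A1: add {0, 5} — 0 (Runner) has 0→4; 5 (Runner) has 5→1.
A2 = A1; e.g. 2 (Keeper) can still go to 3. Fixed point.
5 enters the attractor at level 1, so Runner can force the target in 1 move from there.

1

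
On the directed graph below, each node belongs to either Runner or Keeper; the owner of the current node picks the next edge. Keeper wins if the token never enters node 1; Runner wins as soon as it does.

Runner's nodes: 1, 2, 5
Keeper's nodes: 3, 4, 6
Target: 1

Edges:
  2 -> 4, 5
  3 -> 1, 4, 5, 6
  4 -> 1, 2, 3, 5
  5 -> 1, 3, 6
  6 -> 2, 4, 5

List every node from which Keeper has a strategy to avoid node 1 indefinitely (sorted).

A0 = {1}
A1: add {5} — 5 (Runner) has 5→1.
A2: add {2} — 2 (Runner) has 2→5.
A3 = A2; e.g. 3 (Keeper) can still go to 4. Fixed point.
Runner's attractor = {1, 2, 5}; Keeper avoids the target exactly from the complement.

3, 4, 6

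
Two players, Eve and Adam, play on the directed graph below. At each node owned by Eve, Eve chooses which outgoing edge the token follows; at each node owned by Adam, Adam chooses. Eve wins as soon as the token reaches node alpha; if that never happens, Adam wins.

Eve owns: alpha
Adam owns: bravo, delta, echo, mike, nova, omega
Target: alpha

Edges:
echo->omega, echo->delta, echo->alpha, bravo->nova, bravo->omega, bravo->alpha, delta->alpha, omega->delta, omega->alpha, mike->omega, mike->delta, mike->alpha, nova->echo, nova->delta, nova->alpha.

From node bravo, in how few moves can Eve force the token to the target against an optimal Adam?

A0 = {alpha}
A1: add {delta} — delta (Adam): all of {alpha} already in.
A2: add {omega} — omega (Adam): all of {delta, alpha} already in.
A3: add {echo, mike} — echo (Adam): all of {omega, delta, alpha} already in; mike (Adam): all of {omega, delta, alpha} already in.
A4: add {nova} — nova (Adam): all of {echo, delta, alpha} already in.
A5: add {bravo} — bravo (Adam): all of {nova, omega, alpha} already in.
A5 = all vertices. Fixed point.
bravo enters the attractor at level 5, so Eve can force the target in 5 moves from there.

5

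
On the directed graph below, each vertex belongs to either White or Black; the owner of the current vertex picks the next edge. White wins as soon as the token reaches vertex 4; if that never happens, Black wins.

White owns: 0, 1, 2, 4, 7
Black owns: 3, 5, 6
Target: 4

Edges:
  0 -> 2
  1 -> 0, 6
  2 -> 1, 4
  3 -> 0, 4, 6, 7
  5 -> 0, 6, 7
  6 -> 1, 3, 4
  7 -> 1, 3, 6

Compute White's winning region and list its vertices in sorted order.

0, 1, 2, 4, 7

A0 = {4}
A1: add {2} — 2 (White) has 2→4.
A2: add {0} — 0 (White) has 0→2.
A3: add {1} — 1 (White) has 1→0.
A4: add {7} — 7 (White) has 7→1.
A5 = A4; e.g. 3 (Black) can still go to 6. Fixed point.
White's winning region = {0, 1, 2, 4, 7}.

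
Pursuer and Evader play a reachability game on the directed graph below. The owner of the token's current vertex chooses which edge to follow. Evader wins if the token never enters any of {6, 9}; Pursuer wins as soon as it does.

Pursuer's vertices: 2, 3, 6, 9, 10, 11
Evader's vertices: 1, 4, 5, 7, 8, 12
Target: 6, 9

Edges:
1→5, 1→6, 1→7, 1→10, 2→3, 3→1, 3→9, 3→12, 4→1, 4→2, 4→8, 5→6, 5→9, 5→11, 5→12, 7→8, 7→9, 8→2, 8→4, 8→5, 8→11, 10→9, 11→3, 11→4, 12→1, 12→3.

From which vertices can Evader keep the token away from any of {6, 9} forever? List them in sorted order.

1, 4, 5, 7, 8, 12

A0 = {6, 9}
A1: add {3, 10} — 3 (Pursuer) has 3→9; 10 (Pursuer) has 10→9.
A2: add {2, 11} — 2 (Pursuer) has 2→3; 11 (Pursuer) has 11→3.
A3 = A2; e.g. 1 (Evader) can still go to 5. Fixed point.
Pursuer's attractor = {2, 3, 6, 9, 10, 11}; Evader avoids the target exactly from the complement.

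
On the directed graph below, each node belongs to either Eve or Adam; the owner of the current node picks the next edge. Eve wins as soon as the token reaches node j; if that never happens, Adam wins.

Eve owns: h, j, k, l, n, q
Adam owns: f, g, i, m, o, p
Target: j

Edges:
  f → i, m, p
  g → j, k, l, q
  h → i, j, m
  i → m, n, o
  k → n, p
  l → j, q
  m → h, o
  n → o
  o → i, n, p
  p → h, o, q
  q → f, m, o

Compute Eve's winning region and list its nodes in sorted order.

h, j, l

A0 = {j}
A1: add {h, l} — h (Eve) has h→j; l (Eve) has l→j.
A2 = A1; e.g. f (Adam) can still go to i. Fixed point.
Eve's winning region = {h, j, l}.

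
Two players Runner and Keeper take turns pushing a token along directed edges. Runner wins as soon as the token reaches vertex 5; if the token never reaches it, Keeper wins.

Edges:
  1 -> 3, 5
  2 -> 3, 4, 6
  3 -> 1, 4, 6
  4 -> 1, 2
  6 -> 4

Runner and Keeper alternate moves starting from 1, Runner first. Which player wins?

Runner

Track states (vertex, player-to-move).
A0 = {(5,Runner), (5,Keeper)}
A1: add {(1,Runner)}.
(1,Runner) ∈ A1 ⇒ Runner forces the target.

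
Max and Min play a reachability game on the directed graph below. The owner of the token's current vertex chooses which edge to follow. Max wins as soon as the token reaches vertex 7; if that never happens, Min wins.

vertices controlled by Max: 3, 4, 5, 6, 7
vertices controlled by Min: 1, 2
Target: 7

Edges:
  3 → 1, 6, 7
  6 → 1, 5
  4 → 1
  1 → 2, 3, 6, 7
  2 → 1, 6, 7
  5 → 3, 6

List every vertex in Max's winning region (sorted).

3, 5, 6, 7

A0 = {7}
A1: add {3} — 3 (Max) has 3→7.
A2: add {5} — 5 (Max) has 5→3.
A3: add {6} — 6 (Max) has 6→5.
A4 = A3; e.g. 1 (Min) can still go to 2. Fixed point.
Max's winning region = {3, 5, 6, 7}.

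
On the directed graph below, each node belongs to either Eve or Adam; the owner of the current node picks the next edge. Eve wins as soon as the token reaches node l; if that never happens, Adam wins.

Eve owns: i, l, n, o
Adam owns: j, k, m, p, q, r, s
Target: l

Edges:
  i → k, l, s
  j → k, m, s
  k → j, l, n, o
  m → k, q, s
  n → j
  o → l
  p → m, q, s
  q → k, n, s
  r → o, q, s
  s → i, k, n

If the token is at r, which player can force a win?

Adam

A0 = {l}
A1: add {i, o} — i (Eve) has i→l; o (Eve) has o→l.
A2 = A1; e.g. j (Adam) can still go to k. Fixed point.
r never enters the attractor, so Adam can avoid the target forever.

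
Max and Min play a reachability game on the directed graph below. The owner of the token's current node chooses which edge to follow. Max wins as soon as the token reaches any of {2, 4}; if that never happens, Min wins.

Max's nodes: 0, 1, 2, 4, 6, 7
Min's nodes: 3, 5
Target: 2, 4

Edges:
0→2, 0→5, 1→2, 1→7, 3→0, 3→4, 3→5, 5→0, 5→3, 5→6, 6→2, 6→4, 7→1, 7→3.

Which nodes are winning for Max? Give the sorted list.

0, 1, 2, 4, 6, 7

A0 = {2, 4}
A1: add {0, 1, 6} — 0 (Max) has 0→2; 1 (Max) has 1→2; 6 (Max) has 6→2.
A2: add {7} — 7 (Max) has 7→1.
A3 = A2; e.g. 3 (Min) can still go to 5. Fixed point.
Max's winning region = {0, 1, 2, 4, 6, 7}.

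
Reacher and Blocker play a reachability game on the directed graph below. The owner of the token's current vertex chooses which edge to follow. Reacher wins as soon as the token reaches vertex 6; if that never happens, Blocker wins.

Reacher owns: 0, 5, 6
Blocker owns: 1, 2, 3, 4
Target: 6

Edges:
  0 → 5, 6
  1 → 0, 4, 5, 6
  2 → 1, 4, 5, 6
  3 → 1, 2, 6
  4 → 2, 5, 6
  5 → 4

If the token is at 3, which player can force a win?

Blocker

A0 = {6}
A1: add {0} — 0 (Reacher) has 0→6.
A2 = A1; e.g. 1 (Blocker) can still go to 4. Fixed point.
3 never enters the attractor, so Blocker can avoid the target forever.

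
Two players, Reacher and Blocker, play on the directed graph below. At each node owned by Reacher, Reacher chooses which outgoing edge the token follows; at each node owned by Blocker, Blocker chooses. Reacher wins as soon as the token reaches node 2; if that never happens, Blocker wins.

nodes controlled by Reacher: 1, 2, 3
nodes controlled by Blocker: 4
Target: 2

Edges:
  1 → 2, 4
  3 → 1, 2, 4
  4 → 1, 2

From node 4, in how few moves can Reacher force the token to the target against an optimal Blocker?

A0 = {2}
A1: add {1, 3} — 1 (Reacher) has 1→2; 3 (Reacher) has 3→2.
A2: add {4} — 4 (Blocker): all of {1, 2} already in.
A2 = all vertices. Fixed point.
4 enters the attractor at level 2, so Reacher can force the target in 2 moves from there.

2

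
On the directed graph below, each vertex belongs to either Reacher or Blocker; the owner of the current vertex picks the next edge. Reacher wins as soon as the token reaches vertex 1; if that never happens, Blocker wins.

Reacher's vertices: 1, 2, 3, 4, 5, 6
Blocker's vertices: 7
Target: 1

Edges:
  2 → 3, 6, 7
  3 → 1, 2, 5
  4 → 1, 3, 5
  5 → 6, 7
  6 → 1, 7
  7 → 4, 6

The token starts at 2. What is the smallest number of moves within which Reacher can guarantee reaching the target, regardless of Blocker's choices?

A0 = {1}
A1: add {3, 4, 6} — 3 (Reacher) has 3→1; 4 (Reacher) has 4→1; 6 (Reacher) has 6→1.
A2: add {2, 5, 7} — 2 (Reacher) has 2→3; 5 (Reacher) has 5→6; 7 (Blocker): all of {4, 6} already in.
A2 = all vertices. Fixed point.
2 enters the attractor at level 2, so Reacher can force the target in 2 moves from there.

2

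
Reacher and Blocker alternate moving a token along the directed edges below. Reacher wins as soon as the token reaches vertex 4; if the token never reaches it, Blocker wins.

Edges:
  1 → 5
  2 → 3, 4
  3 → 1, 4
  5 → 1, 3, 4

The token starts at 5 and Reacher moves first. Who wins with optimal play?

Reacher

Track states (vertex, player-to-move).
A0 = {(4,Reacher), (4,Blocker)}
A1: add {(2,Reacher), (3,Reacher), (5,Reacher)}.
(5,Reacher) ∈ A1 ⇒ Reacher forces the target.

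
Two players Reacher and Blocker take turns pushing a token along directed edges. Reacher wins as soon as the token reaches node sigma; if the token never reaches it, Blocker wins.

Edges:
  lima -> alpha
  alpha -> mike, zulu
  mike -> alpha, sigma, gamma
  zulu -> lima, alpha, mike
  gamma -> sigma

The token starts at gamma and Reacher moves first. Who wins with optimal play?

Reacher

Track states (vertex, player-to-move).
A0 = {(sigma,Reacher), (sigma,Blocker)}
A1: add {(mike,Reacher), (gamma,Reacher), (gamma,Blocker)}.
(gamma,Reacher) ∈ A1 ⇒ Reacher forces the target.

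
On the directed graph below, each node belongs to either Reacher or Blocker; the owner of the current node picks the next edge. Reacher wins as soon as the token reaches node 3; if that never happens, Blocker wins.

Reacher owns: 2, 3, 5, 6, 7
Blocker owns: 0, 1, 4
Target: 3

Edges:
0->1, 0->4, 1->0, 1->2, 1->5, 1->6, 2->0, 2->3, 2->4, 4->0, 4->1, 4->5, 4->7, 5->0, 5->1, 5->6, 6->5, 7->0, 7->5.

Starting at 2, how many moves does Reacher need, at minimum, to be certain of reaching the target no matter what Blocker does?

A0 = {3}
A1: add {2} — 2 (Reacher) has 2→3.
A2 = A1; e.g. 0 (Blocker) can still go to 1. Fixed point.
2 enters the attractor at level 1, so Reacher can force the target in 1 move from there.

1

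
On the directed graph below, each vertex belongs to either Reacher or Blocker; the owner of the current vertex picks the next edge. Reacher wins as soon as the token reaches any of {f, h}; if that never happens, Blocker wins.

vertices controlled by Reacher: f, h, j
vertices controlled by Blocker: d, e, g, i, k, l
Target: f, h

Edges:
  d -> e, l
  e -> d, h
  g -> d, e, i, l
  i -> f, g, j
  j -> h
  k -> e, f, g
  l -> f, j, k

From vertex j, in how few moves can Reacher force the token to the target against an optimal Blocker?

1

A0 = {f, h}
A1: add {j} — j (Reacher) has j→h.
A2 = A1; e.g. d (Blocker) can still go to e. Fixed point.
j enters the attractor at level 1, so Reacher can force the target in 1 move from there.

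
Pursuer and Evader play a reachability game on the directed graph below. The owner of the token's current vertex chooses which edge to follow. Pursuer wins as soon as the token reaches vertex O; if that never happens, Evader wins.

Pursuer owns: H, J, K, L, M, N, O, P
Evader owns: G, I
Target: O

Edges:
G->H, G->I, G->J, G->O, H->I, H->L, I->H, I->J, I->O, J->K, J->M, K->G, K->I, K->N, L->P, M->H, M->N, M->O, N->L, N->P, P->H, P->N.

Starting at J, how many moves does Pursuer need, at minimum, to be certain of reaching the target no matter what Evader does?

A0 = {O}
A1: add {M} — M (Pursuer) has M→O.
A2: add {J} — J (Pursuer) has J→M.
A3 = A2; e.g. G (Evader) can still go to H. Fixed point.
J enters the attractor at level 2, so Pursuer can force the target in 2 moves from there.

2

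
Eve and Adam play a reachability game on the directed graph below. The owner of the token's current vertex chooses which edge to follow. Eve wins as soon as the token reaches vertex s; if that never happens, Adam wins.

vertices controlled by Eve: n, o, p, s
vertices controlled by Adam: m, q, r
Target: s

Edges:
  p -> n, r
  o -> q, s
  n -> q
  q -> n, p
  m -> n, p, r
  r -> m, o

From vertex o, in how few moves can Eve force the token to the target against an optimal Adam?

1

A0 = {s}
A1: add {o} — o (Eve) has o→s.
A2 = A1; e.g. m (Adam) can still go to n. Fixed point.
o enters the attractor at level 1, so Eve can force the target in 1 move from there.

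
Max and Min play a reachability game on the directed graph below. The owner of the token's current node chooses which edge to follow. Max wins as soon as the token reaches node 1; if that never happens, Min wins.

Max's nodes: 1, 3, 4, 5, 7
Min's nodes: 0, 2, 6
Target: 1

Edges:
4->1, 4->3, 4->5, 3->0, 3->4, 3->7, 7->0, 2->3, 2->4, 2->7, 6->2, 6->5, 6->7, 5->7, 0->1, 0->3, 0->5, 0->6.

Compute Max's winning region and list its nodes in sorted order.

A0 = {1}
A1: add {4} — 4 (Max) has 4→1.
A2: add {3} — 3 (Max) has 3→4.
A3 = A2; e.g. 0 (Min) can still go to 5. Fixed point.
Max's winning region = {1, 3, 4}.

1, 3, 4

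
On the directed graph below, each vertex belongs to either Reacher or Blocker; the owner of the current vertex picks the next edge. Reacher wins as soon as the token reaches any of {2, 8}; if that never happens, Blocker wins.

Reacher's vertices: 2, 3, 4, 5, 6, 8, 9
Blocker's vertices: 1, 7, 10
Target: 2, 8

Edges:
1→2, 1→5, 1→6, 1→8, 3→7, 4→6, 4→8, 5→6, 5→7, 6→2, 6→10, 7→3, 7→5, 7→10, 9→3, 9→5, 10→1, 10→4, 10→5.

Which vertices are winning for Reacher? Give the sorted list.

1, 2, 4, 5, 6, 8, 9, 10

A0 = {2, 8}
A1: add {4, 6} — 4 (Reacher) has 4→8; 6 (Reacher) has 6→2.
A2: add {5} — 5 (Reacher) has 5→6.
A3: add {1, 9} — 1 (Blocker): all of {2, 5, 6, 8} already in; 9 (Reacher) has 9→5.
A4: add {10} — 10 (Blocker): all of {1, 4, 5} already in.
A5 = A4; e.g. 3 (Reacher) has no edge into A4. Fixed point.
Reacher's winning region = {1, 2, 4, 5, 6, 8, 9, 10}.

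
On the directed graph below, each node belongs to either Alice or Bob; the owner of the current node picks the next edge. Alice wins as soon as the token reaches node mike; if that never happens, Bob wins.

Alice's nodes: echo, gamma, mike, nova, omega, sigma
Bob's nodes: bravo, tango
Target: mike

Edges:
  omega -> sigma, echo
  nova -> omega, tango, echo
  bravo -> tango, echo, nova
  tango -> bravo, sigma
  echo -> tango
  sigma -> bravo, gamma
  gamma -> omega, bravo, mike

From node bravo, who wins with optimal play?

A0 = {mike}
A1: add {gamma} — gamma (Alice) has gamma→mike.
A2: add {sigma} — sigma (Alice) has sigma→gamma.
A3: add {omega} — omega (Alice) has omega→sigma.
A4: add {nova} — nova (Alice) has nova→omega.
A5 = A4; e.g. tango (Bob) can still go to bravo. Fixed point.
bravo never enters the attractor, so Bob can avoid the target forever.

Bob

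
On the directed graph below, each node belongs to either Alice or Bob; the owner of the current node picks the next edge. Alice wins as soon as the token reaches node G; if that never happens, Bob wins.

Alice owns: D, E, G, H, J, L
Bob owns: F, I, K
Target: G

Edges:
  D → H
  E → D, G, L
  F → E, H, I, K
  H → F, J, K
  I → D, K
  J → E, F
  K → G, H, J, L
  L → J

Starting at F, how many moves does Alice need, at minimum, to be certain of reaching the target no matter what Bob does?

6

A0 = {G}
A1: add {E} — E (Alice) has E→G.
A2: add {J} — J (Alice) has J→E.
A3: add {H, L} — H (Alice) has H→J; L (Alice) has L→J.
A4: add {D, K} — D (Alice) has D→H; K (Bob): all of {G, H, J, L} already in.
A5: add {I} — I (Bob): all of {D, K} already in.
A6: add {F} — F (Bob): all of {E, H, I, K} already in.
A6 = all vertices. Fixed point.
F enters the attractor at level 6, so Alice can force the target in 6 moves from there.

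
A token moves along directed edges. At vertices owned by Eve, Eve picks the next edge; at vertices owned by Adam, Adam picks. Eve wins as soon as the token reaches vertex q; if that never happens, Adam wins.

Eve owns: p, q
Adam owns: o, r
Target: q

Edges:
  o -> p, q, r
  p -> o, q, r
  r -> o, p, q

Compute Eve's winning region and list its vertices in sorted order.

A0 = {q}
A1: add {p} — p (Eve) has p→q.
A2 = A1; e.g. o (Adam) can still go to r. Fixed point.
Eve's winning region = {p, q}.

p, q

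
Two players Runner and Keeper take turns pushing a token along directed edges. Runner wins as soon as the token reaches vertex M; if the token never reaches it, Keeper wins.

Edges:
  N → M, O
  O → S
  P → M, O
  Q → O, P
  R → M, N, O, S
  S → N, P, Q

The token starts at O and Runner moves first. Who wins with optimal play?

Keeper

Track states (vertex, player-to-move).
A0 = {(M,Runner), (M,Keeper)}
A1: add {(N,Runner), (P,Runner), (R,Runner)}.
A2 = A1; e.g. (N,Keeper) stays out. (O,Runner) never enters ⇒ Keeper avoids the target.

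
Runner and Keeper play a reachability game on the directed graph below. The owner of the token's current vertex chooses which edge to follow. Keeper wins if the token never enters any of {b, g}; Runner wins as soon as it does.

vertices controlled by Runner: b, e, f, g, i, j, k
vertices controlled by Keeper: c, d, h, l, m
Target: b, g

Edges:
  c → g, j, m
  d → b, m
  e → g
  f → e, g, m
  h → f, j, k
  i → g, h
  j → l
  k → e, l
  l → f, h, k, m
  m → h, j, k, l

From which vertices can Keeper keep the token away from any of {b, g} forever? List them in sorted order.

A0 = {b, g}
A1: add {e, f, i} — e (Runner) has e→g; f (Runner) has f→g; i (Runner) has i→g.
A2: add {k} — k (Runner) has k→e.
A3 = A2; e.g. c (Keeper) can still go to j. Fixed point.
Runner's attractor = {b, e, f, g, i, k}; Keeper avoids the target exactly from the complement.

c, d, h, j, l, m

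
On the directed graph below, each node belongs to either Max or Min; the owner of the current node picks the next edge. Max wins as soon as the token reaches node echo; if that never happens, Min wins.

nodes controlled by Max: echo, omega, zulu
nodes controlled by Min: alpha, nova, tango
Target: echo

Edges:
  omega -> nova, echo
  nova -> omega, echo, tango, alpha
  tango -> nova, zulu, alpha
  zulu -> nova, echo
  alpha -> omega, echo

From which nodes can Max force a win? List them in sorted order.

alpha, echo, omega, zulu

A0 = {echo}
A1: add {omega, zulu} — omega (Max) has omega→echo; zulu (Max) has zulu→echo.
A2: add {alpha} — alpha (Min): all of {omega, echo} already in.
A3 = A2; e.g. nova (Min) can still go to tango. Fixed point.
Max's winning region = {alpha, echo, omega, zulu}.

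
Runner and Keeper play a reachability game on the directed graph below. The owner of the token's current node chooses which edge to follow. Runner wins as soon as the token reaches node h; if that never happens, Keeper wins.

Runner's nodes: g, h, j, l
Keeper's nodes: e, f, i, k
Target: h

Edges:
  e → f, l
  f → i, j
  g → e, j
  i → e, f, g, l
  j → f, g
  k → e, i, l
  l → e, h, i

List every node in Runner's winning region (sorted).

h, l

A0 = {h}
A1: add {l} — l (Runner) has l→h.
A2 = A1; e.g. e (Keeper) can still go to f. Fixed point.
Runner's winning region = {h, l}.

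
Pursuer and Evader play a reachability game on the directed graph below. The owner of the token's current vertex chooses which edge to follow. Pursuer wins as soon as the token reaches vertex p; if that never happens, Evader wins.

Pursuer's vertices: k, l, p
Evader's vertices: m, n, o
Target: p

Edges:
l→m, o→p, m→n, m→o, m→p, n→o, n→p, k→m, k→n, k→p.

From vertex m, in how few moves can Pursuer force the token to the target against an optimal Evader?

3

A0 = {p}
A1: add {k, o} — k (Pursuer) has k→p; o (Evader): all of {p} already in.
A2: add {n} — n (Evader): all of {o, p} already in.
A3: add {m} — m (Evader): all of {n, o, p} already in.
m enters the attractor at level 3, so Pursuer can force the target in 3 moves from there.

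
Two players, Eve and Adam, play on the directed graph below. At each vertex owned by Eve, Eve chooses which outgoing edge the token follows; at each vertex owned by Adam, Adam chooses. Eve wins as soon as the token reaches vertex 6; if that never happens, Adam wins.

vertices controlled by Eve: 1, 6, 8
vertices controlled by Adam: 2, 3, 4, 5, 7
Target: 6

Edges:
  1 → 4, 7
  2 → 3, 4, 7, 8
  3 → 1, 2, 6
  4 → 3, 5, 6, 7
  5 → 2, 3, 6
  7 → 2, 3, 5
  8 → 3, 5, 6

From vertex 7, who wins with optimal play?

Adam

A0 = {6}
A1: add {8} — 8 (Eve) has 8→6.
A2 = A1; e.g. 1 (Eve) has no edge into A1. Fixed point.
7 never enters the attractor, so Adam can avoid the target forever.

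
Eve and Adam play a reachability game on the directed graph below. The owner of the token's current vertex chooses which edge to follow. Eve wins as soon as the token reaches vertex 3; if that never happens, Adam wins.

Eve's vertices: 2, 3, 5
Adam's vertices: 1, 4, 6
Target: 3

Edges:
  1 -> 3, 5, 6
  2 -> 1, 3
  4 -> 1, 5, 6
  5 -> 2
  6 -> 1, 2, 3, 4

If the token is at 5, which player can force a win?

Eve

A0 = {3}
A1: add {2} — 2 (Eve) has 2→3.
A2: add {5} — 5 (Eve) has 5→2.
A3 = A2; e.g. 1 (Adam) can still go to 6. Fixed point.
5 ∈ A2, so Eve can force the target.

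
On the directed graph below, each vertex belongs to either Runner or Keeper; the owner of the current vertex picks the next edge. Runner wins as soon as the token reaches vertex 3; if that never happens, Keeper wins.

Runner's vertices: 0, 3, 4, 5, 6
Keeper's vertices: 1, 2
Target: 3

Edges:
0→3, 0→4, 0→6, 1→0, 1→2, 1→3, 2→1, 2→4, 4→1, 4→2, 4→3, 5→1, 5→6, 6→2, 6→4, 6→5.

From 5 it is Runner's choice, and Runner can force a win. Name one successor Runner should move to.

A0 = {3}
A1: add {0, 4} — 0 (Runner) has 0→3; 4 (Runner) has 4→3.
A2: add {6} — 6 (Runner) has 6→4.
A3: add {5} — 5 (Runner) has 5→6.
A4 = A3; e.g. 1 (Keeper) can still go to 2. Fixed point.
From 5, successor 6 is in the attractor (rank 2); the other successor 1 is not.

6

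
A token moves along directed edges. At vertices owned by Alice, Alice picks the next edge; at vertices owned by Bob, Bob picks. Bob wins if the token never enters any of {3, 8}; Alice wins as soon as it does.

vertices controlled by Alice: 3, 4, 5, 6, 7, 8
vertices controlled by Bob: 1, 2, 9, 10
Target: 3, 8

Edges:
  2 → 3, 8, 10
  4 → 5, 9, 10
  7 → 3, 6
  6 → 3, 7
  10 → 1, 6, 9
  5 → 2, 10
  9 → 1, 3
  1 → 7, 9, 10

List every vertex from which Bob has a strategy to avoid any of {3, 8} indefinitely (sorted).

A0 = {3, 8}
A1: add {6, 7} — 6 (Alice) has 6→3; 7 (Alice) has 7→3.
A2 = A1; e.g. 1 (Bob) can still go to 9. Fixed point.
Alice's attractor = {3, 6, 7, 8}; Bob avoids the target exactly from the complement.

1, 2, 4, 5, 9, 10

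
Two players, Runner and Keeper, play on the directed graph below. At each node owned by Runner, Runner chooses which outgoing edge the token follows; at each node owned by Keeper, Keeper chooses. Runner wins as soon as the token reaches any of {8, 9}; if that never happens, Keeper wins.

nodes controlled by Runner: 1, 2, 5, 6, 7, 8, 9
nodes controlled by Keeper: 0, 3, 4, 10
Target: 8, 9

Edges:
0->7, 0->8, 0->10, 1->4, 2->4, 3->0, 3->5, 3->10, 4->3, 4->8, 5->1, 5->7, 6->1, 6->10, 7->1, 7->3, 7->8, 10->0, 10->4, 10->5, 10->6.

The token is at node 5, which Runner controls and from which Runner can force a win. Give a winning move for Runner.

A0 = {8, 9}
A1: add {7} — 7 (Runner) has 7→8.
A2: add {5} — 5 (Runner) has 5→7.
A3 = A2; e.g. 0 (Keeper) can still go to 10. Fixed point.
From 5, successor 7 is in the attractor (rank 1); the other successor 1 is not.

7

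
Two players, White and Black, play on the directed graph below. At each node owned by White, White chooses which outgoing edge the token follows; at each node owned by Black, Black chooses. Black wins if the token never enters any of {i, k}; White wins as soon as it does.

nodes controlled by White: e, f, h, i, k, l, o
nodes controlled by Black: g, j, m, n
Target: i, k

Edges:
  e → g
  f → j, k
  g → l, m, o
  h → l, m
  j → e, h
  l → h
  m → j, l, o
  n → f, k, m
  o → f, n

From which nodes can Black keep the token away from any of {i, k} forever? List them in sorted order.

A0 = {i, k}
A1: add {f} — f (White) has f→k.
A2: add {o} — o (White) has o→f.
A3 = A2; e.g. e (White) has no edge into A2. Fixed point.
White's attractor = {f, i, k, o}; Black avoids the target exactly from the complement.

e, g, h, j, l, m, n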